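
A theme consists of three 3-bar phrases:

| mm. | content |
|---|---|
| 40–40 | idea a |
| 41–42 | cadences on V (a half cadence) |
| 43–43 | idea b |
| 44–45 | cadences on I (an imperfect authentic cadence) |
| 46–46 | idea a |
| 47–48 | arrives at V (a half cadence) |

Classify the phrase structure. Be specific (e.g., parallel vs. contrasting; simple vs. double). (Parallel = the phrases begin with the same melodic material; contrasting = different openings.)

The final phrase closes with a half cadence, which is not stronger than the preceding imperfect authentic cadence; the 3 phrases lack an overall antecedent–consequent design and so form a phrase group.

phrase group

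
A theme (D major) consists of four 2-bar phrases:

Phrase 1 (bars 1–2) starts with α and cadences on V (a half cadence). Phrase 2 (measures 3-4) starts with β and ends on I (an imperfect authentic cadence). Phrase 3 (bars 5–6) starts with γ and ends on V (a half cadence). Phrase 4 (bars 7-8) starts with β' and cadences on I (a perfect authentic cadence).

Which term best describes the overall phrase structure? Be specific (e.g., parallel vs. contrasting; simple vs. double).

Four phrases in two halves: the first half (mm. 1–4) ends with an imperfect authentic cadence, the second (measures 5–8) with a perfect authentic cadence — a large antecedent–consequent pair, i.e. a double period.
Phrase 3 begins with different material from phrase 1, making it contrasting.

contrasting double period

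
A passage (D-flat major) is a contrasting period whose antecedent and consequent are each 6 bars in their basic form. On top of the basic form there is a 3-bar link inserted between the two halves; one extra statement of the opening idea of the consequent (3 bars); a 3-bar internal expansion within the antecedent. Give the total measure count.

21 measures

Basic contrasting period: 6 + 6 = 12 bars.
12 (basic form) + 3 (link) + 3 (extra statement) + 3 (internal expansion) = 21.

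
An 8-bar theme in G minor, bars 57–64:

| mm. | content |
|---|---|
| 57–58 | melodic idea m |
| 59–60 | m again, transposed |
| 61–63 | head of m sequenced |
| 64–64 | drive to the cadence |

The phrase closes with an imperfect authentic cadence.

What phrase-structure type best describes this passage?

Basic idea (bars 57-58) + its repetition (bars 59–60) form the presentation; fragmentation and cadence (mm. 61–64) form the continuation — the 8-bar whole is a sentence.

sentence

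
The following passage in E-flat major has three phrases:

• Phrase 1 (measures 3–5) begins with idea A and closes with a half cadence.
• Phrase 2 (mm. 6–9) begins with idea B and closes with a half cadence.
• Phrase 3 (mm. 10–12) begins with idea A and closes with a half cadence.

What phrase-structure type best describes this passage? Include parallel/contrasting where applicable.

The final phrase closes with a half cadence, which is not stronger than the preceding half cadence; the 3 phrases lack an overall antecedent–consequent design and so form a phrase group.

phrase group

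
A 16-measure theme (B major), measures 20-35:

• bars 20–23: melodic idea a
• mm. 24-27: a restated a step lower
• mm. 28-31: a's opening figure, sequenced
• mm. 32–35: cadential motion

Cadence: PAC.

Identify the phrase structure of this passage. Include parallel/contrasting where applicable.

Basic idea (mm. 20–23) + its repetition (bars 24–27) form the presentation; fragmentation and cadence (mm. 28-35) form the continuation — the 16-bar whole is a sentence.

sentence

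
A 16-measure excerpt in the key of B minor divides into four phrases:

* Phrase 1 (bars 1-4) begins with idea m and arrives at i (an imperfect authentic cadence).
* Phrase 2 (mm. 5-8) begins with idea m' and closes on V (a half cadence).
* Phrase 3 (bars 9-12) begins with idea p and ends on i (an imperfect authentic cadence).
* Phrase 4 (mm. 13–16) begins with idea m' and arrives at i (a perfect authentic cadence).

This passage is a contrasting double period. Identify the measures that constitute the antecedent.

In a double period the four phrases pair into a large antecedent (phrases 1–2, ending half cadence) and a large consequent (phrases 3–4, ending perfect authentic cadence). The antecedent spans bars 1–8.

measures 1–8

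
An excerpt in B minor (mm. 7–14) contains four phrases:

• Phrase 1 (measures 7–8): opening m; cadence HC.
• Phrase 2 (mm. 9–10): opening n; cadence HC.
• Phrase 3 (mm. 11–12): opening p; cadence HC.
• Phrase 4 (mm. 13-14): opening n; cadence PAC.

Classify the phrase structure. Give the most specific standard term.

Four phrases in two halves: the first half (mm. 7–10) ends with a half cadence, the second (mm. 11–14) with a perfect authentic cadence — a large antecedent–consequent pair, i.e. a double period.
Phrase 3 begins with different material from phrase 1, making it contrasting.

contrasting double period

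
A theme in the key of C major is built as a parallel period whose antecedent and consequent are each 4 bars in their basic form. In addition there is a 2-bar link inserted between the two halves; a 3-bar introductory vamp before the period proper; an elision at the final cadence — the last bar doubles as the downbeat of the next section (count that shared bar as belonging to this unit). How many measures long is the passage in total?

13 measures

Basic parallel period: 4 + 4 = 8 bars.
8 (basic form) + 2 (link) + 3 (introduction) = 13.
The elision shares a bar with the next section but does not change this unit's count.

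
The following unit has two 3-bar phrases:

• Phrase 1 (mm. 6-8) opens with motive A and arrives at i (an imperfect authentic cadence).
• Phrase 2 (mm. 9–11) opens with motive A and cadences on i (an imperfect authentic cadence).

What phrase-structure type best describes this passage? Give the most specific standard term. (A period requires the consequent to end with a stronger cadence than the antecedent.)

Both phrases have the same opening (A) and the same cadence (imperfect authentic cadence): the second is a restatement, not a consequent, so this is a repeated phrase rather than a period.

repeated phrase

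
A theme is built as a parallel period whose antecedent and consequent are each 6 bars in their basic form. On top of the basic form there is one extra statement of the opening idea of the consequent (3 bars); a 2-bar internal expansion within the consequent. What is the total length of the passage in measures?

Basic parallel period: 6 + 6 = 12 bars.
12 (basic form) + 3 (extra statement) + 2 (internal expansion) = 17.

17 measures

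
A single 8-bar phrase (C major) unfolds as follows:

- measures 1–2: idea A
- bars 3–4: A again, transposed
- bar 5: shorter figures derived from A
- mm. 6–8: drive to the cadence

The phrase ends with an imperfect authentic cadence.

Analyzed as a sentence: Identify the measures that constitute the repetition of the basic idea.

measures 3–4

The presentation of a sentence is the basic idea (bars 1–2) plus its repetition (bars 3-4); the repetition of the basic idea is therefore bars 3–4.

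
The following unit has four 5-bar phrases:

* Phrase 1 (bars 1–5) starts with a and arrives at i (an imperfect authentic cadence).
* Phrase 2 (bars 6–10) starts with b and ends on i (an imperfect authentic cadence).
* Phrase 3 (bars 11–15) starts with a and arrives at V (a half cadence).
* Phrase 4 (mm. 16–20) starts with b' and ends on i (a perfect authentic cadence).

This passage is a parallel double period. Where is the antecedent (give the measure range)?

In a double period the four phrases pair into a large antecedent (phrases 1–2, ending imperfect authentic cadence) and a large consequent (phrases 3–4, ending perfect authentic cadence). The antecedent spans bars 1–10.

measures 1–10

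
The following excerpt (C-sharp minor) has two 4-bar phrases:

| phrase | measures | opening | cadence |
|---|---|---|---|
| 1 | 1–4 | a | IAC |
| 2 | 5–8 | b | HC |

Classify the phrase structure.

The second phrase closes with a half cadence, which is not stronger than the first phrase's imperfect authentic cadence; without a weak→strong cadential pair there is no antecedent–consequent relationship, so this is a phrase group rather than a period.

phrase group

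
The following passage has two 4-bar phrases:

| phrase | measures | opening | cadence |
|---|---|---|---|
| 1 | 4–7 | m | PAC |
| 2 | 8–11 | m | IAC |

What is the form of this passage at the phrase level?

phrase group

The second phrase closes with an imperfect authentic cadence, which is not stronger than the first phrase's perfect authentic cadence; without a weak→strong cadential pair there is no antecedent–consequent relationship, so this is a phrase group rather than a period.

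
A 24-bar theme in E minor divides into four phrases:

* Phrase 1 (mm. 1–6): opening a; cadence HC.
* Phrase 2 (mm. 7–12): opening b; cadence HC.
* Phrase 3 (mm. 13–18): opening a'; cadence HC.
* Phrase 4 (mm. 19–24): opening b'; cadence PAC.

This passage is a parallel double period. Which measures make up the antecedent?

In a double period the four phrases pair into a large antecedent (phrases 1–2, ending half cadence) and a large consequent (phrases 3–4, ending perfect authentic cadence). The antecedent spans mm. 1–12.

measures 1–12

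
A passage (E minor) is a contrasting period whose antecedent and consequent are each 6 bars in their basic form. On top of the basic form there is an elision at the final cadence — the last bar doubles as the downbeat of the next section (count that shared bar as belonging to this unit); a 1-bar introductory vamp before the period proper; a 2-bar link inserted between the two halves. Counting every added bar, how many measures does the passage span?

Basic contrasting period: 6 + 6 = 12 bars.
12 (basic form) + 1 (introduction) + 2 (link) = 15.
The elision shares a bar with the next section but does not change this unit's count.

15 measures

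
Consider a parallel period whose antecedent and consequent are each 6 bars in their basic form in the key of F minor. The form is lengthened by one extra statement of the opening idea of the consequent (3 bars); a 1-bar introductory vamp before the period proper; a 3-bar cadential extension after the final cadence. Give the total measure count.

19 measures

Basic parallel period: 6 + 6 = 12 bars.
12 (basic form) + 3 (extra statement) + 1 (introduction) + 3 (cadential extension) = 19.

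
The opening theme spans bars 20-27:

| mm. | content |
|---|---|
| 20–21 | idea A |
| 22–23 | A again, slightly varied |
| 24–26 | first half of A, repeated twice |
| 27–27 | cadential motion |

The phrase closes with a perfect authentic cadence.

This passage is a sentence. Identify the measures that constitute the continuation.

measures 24–27

After the presentation (mm. 20–23), the continuation covers the fragmentation through the cadence: mm. 24–27.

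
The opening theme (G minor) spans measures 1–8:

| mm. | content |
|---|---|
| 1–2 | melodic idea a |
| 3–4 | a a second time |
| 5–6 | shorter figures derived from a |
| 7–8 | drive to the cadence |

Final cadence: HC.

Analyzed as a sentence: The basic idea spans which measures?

The presentation of a sentence is the basic idea (bars 1–2) plus its repetition (measures 3-4); the basic idea is therefore mm. 1–2.

measures 1–2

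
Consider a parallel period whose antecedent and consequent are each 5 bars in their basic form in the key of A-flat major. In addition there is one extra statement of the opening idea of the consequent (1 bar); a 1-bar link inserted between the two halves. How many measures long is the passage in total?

12 measures

Basic parallel period: 5 + 5 = 10 bars.
10 (basic form) + 1 (extra statement) + 1 (link) = 12.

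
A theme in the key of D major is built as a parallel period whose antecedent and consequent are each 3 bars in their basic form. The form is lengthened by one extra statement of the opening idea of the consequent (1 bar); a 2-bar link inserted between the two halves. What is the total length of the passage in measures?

Basic parallel period: 3 + 3 = 6 bars.
6 (basic form) + 1 (extra statement) + 2 (link) = 9.

9 measures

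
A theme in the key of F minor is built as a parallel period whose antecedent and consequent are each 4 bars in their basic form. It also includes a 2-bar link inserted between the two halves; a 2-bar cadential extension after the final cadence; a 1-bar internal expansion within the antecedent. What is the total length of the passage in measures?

13 measures

Basic parallel period: 4 + 4 = 8 bars.
8 (basic form) + 2 (link) + 2 (cadential extension) + 1 (internal expansion) = 13.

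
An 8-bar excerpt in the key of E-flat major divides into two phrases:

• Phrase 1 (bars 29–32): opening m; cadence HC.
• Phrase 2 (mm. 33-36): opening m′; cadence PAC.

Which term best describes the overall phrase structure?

parallel period

Phrase 1 ends with a half cadence (weaker) and phrase 2 with a perfect authentic cadence (stronger): antecedent + consequent = a period.
The two phrases open with the same material (m / m′), so the period is parallel.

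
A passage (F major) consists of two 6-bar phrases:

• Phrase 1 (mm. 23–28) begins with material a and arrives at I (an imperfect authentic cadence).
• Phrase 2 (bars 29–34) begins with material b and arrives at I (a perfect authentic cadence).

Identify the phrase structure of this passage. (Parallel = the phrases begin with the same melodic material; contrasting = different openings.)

contrasting period

Phrase 1 ends with an imperfect authentic cadence (weaker) and phrase 2 with a perfect authentic cadence (stronger): antecedent + consequent = a period.
The two phrases open with different material (a / b), so the period is contrasting.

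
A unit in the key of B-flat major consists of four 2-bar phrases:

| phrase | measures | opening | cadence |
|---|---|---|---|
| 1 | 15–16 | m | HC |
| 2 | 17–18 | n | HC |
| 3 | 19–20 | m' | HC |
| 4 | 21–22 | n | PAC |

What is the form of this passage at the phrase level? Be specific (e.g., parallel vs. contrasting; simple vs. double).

parallel double period

Four phrases in two halves: the first half (mm. 15-18) ends with a half cadence, the second (measures 19-22) with a perfect authentic cadence — a large antecedent–consequent pair, i.e. a double period.
Phrase 3 begins with the same material as phrase 1, making it parallel.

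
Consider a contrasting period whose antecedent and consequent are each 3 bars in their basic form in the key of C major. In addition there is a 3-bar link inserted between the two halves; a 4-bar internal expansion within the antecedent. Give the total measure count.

13 measures

Basic contrasting period: 3 + 3 = 6 bars.
6 (basic form) + 3 (link) + 4 (internal expansion) = 13.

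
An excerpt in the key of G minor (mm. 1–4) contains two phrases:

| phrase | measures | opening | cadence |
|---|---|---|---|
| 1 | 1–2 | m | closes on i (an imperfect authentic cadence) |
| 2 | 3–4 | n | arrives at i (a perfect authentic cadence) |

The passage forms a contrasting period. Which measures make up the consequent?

The antecedent is the phrase ending with the weaker cadence (imperfect authentic cadence, phrase 1) and the consequent the one ending more conclusively (perfect authentic cadence, phrase 2); the consequent is mm. 3–4.

measures 3–4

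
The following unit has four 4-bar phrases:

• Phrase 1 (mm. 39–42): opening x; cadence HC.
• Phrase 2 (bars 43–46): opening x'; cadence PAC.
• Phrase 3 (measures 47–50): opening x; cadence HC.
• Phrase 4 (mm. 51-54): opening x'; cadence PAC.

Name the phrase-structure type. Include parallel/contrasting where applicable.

The cadence pattern HC–PAC–HC–PAC is weak–strong twice, and phrases 3–4 restate phrases 1–2: a period heard twice, not a double period (which would end weakly at phrase 2).

repeated period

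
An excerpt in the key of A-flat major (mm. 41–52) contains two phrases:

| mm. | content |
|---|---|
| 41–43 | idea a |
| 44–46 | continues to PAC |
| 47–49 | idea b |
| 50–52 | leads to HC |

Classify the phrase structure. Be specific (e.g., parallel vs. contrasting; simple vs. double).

phrase group

The second phrase closes with a half cadence, which is not stronger than the first phrase's perfect authentic cadence; without a weak→strong cadential pair there is no antecedent–consequent relationship, so this is a phrase group rather than a period.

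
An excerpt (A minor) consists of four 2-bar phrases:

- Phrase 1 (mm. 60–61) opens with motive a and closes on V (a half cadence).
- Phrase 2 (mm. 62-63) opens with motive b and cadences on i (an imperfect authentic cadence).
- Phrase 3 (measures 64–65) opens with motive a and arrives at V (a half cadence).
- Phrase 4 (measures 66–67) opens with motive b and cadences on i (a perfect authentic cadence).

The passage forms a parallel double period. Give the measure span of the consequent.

In a double period the four phrases pair into a large antecedent (phrases 1–2, ending imperfect authentic cadence) and a large consequent (phrases 3–4, ending perfect authentic cadence). The consequent spans bars 64-67.

measures 64–67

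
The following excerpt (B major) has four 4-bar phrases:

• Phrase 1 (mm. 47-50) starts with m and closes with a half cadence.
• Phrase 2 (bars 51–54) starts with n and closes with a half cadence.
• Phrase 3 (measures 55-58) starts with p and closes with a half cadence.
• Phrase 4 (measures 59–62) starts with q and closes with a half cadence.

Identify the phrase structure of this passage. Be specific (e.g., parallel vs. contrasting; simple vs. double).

Phrase 4 ends with a half cadence, no stronger than phrase 2's half cadence, so the four phrases do not form a double period; nor do phrases 3–4 duplicate 1–2, so it is not a repeated period. With no phrase reaching a conclusive cadence, the passage is a phrase group.

phrase group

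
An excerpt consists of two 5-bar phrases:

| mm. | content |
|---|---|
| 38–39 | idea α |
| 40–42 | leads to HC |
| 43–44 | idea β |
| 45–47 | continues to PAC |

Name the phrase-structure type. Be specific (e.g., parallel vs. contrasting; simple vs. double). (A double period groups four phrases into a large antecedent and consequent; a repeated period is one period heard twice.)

contrasting period

Phrase 1 ends with a half cadence (weaker) and phrase 2 with a perfect authentic cadence (stronger): antecedent + consequent = a period.
The two phrases open with different material (α / β), so the period is contrasting.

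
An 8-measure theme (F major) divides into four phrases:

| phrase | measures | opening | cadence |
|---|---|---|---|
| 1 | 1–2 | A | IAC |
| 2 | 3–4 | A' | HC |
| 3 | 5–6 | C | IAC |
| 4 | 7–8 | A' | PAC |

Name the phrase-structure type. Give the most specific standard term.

contrasting double period

Four phrases in two halves: the first half (mm. 1-4) ends with a half cadence, the second (measures 5–8) with a perfect authentic cadence — a large antecedent–consequent pair, i.e. a double period.
Phrase 3 begins with different material from phrase 1, making it contrasting.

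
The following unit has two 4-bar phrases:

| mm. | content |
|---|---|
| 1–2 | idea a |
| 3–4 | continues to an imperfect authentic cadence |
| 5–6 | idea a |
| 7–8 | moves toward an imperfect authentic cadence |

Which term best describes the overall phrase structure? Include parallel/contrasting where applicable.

repeated phrase

Both phrases have the same opening (a) and the same cadence (imperfect authentic cadence): the second is a restatement, not a consequent, so this is a repeated phrase rather than a period.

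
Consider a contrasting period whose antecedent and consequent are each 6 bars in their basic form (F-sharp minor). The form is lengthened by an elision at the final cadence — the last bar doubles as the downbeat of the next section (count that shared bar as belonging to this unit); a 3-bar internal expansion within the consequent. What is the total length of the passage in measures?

15 measures

Basic contrasting period: 6 + 6 = 12 bars.
12 (basic form) + 3 (internal expansion) = 15.
The elision shares a bar with the next section but does not change this unit's count.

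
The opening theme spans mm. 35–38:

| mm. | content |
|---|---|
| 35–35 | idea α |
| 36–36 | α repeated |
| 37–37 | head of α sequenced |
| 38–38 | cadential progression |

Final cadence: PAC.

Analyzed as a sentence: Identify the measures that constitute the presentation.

The presentation of a sentence is the basic idea (measure 35) plus its repetition (m. 36); the presentation is therefore measures 35–36.

measures 35–36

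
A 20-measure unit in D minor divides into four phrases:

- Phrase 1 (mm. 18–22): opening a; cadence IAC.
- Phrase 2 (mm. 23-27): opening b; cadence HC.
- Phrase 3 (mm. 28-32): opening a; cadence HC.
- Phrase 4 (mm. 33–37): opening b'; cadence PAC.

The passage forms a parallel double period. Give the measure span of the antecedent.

In a double period the four phrases pair into a large antecedent (phrases 1–2, ending half cadence) and a large consequent (phrases 3–4, ending perfect authentic cadence). The antecedent spans mm. 18-27.

measures 18–27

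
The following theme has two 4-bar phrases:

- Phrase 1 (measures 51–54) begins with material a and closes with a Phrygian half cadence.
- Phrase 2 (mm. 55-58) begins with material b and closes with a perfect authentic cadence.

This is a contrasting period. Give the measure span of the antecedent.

The phrase ending with the weaker cadence (Phrygian half cadence) is the antecedent; the one ending more conclusively (perfect authentic cadence) is the consequent. The antecedent is measures 51–54.

measures 51–54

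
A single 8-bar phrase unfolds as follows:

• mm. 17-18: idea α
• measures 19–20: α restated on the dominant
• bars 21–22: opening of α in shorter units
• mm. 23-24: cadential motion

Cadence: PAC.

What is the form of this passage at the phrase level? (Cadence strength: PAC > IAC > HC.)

Basic idea (measures 17–18) + its repetition (bars 19–20) form the presentation; fragmentation and cadence (mm. 21–24) form the continuation — the 8-bar whole is a sentence.

sentence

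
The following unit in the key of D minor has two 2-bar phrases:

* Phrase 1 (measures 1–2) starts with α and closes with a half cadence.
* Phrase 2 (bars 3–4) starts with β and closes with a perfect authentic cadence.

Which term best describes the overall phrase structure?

contrasting period

Phrase 1 ends with a half cadence (weaker) and phrase 2 with a perfect authentic cadence (stronger): antecedent + consequent = a period.
The two phrases open with different material (α / β), so the period is contrasting.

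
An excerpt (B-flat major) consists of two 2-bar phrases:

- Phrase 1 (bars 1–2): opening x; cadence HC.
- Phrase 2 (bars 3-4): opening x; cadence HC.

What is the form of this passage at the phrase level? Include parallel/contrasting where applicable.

Both phrases have the same opening (x) and the same cadence (half cadence): the second is a restatement, not a consequent, so this is a repeated phrase rather than a period.

repeated phrase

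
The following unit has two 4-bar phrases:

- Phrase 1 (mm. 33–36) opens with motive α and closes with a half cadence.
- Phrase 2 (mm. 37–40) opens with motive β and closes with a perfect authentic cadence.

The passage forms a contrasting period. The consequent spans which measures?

measures 37–40

The antecedent is the phrase ending with the weaker cadence (half cadence, phrase 1) and the consequent the one ending more conclusively (perfect authentic cadence, phrase 2); the consequent is mm. 37-40.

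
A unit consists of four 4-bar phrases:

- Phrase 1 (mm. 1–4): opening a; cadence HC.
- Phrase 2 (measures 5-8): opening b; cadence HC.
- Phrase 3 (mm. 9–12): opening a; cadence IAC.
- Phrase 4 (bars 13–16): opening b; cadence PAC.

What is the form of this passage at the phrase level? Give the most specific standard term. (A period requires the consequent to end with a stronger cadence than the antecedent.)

parallel double period

Four phrases in two halves: the first half (mm. 1-8) ends with a half cadence, the second (measures 9–16) with a perfect authentic cadence — a large antecedent–consequent pair, i.e. a double period.
Phrase 3 begins with the same material as phrase 1, making it parallel.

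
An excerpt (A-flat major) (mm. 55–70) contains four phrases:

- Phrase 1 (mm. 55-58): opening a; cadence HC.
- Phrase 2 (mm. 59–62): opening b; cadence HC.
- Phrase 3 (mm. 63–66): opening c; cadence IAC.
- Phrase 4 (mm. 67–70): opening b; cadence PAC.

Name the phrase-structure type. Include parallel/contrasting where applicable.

Four phrases in two halves: the first half (mm. 55-62) ends with a half cadence, the second (measures 63–70) with a perfect authentic cadence — a large antecedent–consequent pair, i.e. a double period.
Phrase 3 begins with different material from phrase 1, making it contrasting.

contrasting double period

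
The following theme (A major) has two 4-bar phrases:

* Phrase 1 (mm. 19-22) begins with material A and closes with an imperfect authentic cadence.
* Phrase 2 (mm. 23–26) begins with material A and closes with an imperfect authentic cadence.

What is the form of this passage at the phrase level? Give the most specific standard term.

Both phrases have the same opening (A) and the same cadence (imperfect authentic cadence): the second is a restatement, not a consequent, so this is a repeated phrase rather than a period.

repeated phrase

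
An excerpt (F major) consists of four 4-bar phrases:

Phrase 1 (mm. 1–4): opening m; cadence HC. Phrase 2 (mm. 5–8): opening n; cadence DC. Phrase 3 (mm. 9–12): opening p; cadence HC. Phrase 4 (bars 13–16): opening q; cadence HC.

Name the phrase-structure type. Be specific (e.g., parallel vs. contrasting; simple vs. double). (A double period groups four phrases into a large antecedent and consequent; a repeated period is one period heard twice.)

phrase group

Phrase 4 ends with a half cadence, no stronger than phrase 2's deceptive cadence, so the four phrases do not form a double period; nor do phrases 3–4 duplicate 1–2, so it is not a repeated period. With no phrase reaching a conclusive cadence, the passage is a phrase group.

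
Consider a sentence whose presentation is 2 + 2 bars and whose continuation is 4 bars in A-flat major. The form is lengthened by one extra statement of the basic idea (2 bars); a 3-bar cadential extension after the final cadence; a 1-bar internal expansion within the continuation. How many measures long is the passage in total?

Basic sentence: 2 + 2 + 4 = 8 bars.
8 (basic form) + 2 (extra statement) + 3 (cadential extension) + 1 (internal expansion) = 14.

14 measures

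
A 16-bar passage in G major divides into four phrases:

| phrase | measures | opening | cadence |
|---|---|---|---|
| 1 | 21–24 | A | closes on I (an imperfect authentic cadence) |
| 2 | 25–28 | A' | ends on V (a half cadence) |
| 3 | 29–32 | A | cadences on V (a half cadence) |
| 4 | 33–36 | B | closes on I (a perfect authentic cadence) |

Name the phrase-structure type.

parallel double period

Four phrases in two halves: the first half (mm. 21–28) ends with a half cadence, the second (measures 29–36) with a perfect authentic cadence — a large antecedent–consequent pair, i.e. a double period.
Phrase 3 begins with the same material as phrase 1, making it parallel.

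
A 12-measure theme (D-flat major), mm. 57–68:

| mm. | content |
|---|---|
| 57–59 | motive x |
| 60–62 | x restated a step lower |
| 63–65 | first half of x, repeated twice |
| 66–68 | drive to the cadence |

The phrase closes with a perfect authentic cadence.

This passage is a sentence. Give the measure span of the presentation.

measures 57–62

The presentation of a sentence is the basic idea (mm. 57–59) plus its repetition (mm. 60–62); the presentation is therefore mm. 57-62.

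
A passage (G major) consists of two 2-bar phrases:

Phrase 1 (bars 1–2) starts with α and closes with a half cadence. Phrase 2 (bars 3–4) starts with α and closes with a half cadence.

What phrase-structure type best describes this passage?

repeated phrase

Both phrases have the same opening (α) and the same cadence (half cadence): the second is a restatement, not a consequent, so this is a repeated phrase rather than a period.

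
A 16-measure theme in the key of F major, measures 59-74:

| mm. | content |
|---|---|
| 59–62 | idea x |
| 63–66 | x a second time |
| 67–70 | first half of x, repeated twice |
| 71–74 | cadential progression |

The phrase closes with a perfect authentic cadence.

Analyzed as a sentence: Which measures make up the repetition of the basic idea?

The presentation of a sentence is the basic idea (mm. 59-62) plus its repetition (bars 63–66); the repetition of the basic idea is therefore mm. 63–66.

measures 63–66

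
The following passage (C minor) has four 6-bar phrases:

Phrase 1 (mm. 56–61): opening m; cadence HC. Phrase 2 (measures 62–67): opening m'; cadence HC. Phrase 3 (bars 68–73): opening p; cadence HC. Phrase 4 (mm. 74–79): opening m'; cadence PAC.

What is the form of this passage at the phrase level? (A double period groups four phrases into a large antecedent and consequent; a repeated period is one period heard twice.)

Four phrases in two halves: the first half (bars 56–67) ends with a half cadence, the second (bars 68–79) with a perfect authentic cadence — a large antecedent–consequent pair, i.e. a double period.
Phrase 3 begins with different material from phrase 1, making it contrasting.

contrasting double period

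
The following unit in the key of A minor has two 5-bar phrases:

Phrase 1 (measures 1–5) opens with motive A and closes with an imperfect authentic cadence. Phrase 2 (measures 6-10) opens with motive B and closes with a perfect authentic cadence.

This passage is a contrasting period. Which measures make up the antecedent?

measures 1–5

The antecedent is the phrase ending with the weaker cadence (imperfect authentic cadence, phrase 1) and the consequent the one ending more conclusively (perfect authentic cadence, phrase 2); the antecedent is mm. 1–5.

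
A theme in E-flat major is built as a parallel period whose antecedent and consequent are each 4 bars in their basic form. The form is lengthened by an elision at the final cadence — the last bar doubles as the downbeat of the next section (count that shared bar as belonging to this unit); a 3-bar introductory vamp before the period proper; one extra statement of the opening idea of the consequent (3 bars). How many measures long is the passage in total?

14 measures

Basic parallel period: 4 + 4 = 8 bars.
8 (basic form) + 3 (introduction) + 3 (extra statement) = 14.
The elision shares a bar with the next section but does not change this unit's count.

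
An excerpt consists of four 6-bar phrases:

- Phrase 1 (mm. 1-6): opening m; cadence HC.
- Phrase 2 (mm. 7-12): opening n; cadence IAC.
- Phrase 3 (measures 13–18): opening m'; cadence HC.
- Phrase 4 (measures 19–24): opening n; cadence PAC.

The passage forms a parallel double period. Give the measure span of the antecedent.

measures 1–12

In a double period the first pair of phrases (ending imperfect authentic cadence) is the large antecedent and the second pair (ending perfect authentic cadence) is the large consequent; the antecedent is measures 1–12.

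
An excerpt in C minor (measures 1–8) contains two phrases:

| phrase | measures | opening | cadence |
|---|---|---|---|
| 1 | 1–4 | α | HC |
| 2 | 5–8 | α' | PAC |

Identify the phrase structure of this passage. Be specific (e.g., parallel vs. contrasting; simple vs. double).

Phrase 1 ends with a half cadence (weaker) and phrase 2 with a perfect authentic cadence (stronger): antecedent + consequent = a period.
The two phrases open with the same material (α / α'), so the period is parallel.

parallel period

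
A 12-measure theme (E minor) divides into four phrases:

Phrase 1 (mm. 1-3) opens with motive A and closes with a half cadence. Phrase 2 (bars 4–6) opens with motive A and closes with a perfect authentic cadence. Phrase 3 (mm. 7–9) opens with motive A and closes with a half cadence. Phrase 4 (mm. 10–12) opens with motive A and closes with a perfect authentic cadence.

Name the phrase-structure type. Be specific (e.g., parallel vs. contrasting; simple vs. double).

The cadence pattern HC–PAC–HC–PAC is weak–strong twice, and phrases 3–4 restate phrases 1–2: a period heard twice, not a double period (which would end weakly at phrase 2).

repeated period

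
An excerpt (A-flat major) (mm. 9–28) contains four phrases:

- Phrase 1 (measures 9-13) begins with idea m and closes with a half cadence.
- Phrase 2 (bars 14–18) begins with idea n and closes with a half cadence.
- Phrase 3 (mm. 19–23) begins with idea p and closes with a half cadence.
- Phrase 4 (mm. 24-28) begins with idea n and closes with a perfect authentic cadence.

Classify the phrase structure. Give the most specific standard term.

contrasting double period

Four phrases in two halves: the first half (bars 9-18) ends with a half cadence, the second (measures 19–28) with a perfect authentic cadence — a large antecedent–consequent pair, i.e. a double period.
Phrase 3 begins with different material from phrase 1, making it contrasting.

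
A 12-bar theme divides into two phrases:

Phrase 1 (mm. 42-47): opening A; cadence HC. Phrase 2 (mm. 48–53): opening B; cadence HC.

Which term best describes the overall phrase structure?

The second phrase closes with a half cadence, which is not stronger than the first phrase's half cadence; without a weak→strong cadential pair there is no antecedent–consequent relationship, so this is a phrase group rather than a period.

phrase group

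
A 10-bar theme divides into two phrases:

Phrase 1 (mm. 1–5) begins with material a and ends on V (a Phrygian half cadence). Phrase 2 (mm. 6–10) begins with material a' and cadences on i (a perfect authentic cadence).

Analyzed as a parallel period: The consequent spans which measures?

The antecedent is the phrase ending with the weaker cadence (Phrygian half cadence, phrase 1) and the consequent the one ending more conclusively (perfect authentic cadence, phrase 2); the consequent is mm. 6–10.

measures 6–10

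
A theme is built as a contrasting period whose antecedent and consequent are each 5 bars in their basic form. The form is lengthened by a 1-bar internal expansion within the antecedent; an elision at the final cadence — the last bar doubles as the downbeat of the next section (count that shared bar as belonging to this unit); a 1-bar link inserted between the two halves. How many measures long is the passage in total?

12 measures

Basic contrasting period: 5 + 5 = 10 bars.
10 (basic form) + 1 (internal expansion) + 1 (link) = 12.
The elision shares a bar with the next section but does not change this unit's count.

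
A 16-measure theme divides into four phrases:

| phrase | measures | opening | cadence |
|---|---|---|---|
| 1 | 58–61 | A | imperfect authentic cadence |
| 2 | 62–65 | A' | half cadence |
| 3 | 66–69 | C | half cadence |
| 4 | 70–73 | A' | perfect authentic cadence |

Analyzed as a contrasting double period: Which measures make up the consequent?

In a double period the four phrases pair into a large antecedent (phrases 1–2, ending half cadence) and a large consequent (phrases 3–4, ending perfect authentic cadence). The consequent spans mm. 66-73.

measures 66–73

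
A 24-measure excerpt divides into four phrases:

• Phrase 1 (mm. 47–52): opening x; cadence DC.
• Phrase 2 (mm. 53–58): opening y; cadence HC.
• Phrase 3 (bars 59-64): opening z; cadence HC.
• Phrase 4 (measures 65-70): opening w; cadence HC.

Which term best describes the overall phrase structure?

Phrase 4 ends with a half cadence, no stronger than phrase 2's half cadence, so the four phrases do not form a double period; nor do phrases 3–4 duplicate 1–2, so it is not a repeated period. With no phrase reaching a conclusive cadence, the passage is a phrase group.

phrase group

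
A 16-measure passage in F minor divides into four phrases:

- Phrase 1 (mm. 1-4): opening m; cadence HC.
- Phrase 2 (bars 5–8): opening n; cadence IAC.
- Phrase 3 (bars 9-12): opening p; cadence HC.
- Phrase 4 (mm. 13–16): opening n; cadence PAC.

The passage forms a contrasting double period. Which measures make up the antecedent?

measures 1–8

In a double period the four phrases pair into a large antecedent (phrases 1–2, ending imperfect authentic cadence) and a large consequent (phrases 3–4, ending perfect authentic cadence). The antecedent spans mm. 1–8.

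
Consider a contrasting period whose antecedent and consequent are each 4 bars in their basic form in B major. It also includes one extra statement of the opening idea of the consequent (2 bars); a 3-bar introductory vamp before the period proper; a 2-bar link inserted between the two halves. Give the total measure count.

Basic contrasting period: 4 + 4 = 8 bars.
8 (basic form) + 2 (extra statement) + 3 (introduction) + 2 (link) = 15.

15 measures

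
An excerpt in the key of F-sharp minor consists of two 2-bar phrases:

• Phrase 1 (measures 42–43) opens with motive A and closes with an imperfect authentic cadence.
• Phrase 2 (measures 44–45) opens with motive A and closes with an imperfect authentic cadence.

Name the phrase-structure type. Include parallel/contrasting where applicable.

repeated phrase

Both phrases have the same opening (A) and the same cadence (imperfect authentic cadence): the second is a restatement, not a consequent, so this is a repeated phrase rather than a period.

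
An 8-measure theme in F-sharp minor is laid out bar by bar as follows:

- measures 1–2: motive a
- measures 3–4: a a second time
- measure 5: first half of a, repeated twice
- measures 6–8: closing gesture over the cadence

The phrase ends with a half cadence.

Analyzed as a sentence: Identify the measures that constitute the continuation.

measures 5–8

After the presentation (mm. 1–4), the continuation covers the fragmentation through the cadence: measures 5-8.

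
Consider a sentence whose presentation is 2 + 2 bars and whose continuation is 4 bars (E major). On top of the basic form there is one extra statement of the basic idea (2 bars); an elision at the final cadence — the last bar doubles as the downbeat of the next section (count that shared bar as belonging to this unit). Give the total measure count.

10 measures

Basic sentence: 2 + 2 + 4 = 8 bars.
8 (basic form) + 2 (extra statement) = 10.
The elision shares a bar with the next section but does not change this unit's count.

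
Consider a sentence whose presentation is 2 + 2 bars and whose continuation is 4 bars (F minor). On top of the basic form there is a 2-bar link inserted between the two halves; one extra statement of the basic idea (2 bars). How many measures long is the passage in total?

12 measures

Basic sentence: 2 + 2 + 4 = 8 bars.
8 (basic form) + 2 (link) + 2 (extra statement) = 12.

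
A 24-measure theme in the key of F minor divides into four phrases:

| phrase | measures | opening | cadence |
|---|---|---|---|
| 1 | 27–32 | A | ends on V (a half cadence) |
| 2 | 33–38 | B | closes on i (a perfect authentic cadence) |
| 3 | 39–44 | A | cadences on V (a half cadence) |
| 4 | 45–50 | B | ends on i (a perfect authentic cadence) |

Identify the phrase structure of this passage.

The cadence pattern HC–PAC–HC–PAC is weak–strong twice, and phrases 3–4 restate phrases 1–2: a period heard twice, not a double period (which would end weakly at phrase 2).

repeated period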